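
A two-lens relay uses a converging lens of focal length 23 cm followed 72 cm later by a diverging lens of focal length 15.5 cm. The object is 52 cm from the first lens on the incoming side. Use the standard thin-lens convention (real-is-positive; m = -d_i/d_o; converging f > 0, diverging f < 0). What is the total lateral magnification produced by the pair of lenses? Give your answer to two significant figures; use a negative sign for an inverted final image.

Lens 1: 1/d_i1 = 1/f_1 - 1/d_o1 = 1/23 - 1/52 = 0.02425 cm^-1, so d_i1 = 41.241 cm.
m_1 = -(41.241)/52 = -0.7931.
Object distance for lens 2: d_o2 = 72 - 41.241 = 30.759 cm.
Lens 2: 1/d_i2 = 1/f_2 - 1/d_o2 = 1/(-15.5) - 1/(30.759) = -0.09703 cm^-1, so d_i2 = -10.306 cm.
m_2 = -(-10.306)/(30.759) = 0.3351.
The system's lateral magnification is m_1 m_2 = (-0.7931)(0.3351) = -0.2657.

-0.27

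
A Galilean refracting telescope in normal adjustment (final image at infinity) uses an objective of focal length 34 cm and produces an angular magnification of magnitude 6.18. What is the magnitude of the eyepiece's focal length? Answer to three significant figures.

5.50 cm

|M| = f_obj/|f_eye|, so |f_eye| = f_obj/|M| = 34/6.18 = 5.502 cm.
(The eyepiece is diverging, so its signed focal length is -5.502 cm.)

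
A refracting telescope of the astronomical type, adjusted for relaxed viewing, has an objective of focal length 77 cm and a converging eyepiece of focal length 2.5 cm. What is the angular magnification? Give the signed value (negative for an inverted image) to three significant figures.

-30.8

M = -f_obj/f_eye = -77/(2.5) = -30.800.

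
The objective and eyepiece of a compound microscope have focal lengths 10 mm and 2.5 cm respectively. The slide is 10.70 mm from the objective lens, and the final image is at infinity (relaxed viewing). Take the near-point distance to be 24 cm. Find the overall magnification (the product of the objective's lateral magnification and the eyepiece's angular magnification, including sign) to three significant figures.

-137

Convert to cm: f_obj = 10 mm = 1 cm; d_o = 10.70 mm = 1.07 cm.
Objective: 1/d_i = 1/f_obj - 1/d_o = 1/1 - 1/1.07 = 0.06542 cm^-1, so d_i = 15.286 cm.
m_obj = -d_i/d_o = -15.286/1.07 = -14.286.
Eyepiece angular magnification (image at infinity): M_eye = D/f_e = 24/2.5 = 9.600.
Overall M = m_obj x M_eye = (-14.286)(9.600) = -137.14.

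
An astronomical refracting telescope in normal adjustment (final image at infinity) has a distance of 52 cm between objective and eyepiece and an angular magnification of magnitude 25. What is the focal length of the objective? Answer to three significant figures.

50.0 cm

In normal adjustment the tube length equals f_obj + f_eye and |M| = f_obj/f_eye.
So f_obj = 25 f_eye and 25 f_eye + f_eye = 52 cm, giving f_eye = 52/26 = 2.000 cm and f_obj = 50.000 cm.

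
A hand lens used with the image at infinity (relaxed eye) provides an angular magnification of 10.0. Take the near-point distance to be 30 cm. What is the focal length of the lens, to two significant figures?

For the image at infinity, M = D/f.
f = D/M = 30/10.0 = 3.000 cm.

3.0 cm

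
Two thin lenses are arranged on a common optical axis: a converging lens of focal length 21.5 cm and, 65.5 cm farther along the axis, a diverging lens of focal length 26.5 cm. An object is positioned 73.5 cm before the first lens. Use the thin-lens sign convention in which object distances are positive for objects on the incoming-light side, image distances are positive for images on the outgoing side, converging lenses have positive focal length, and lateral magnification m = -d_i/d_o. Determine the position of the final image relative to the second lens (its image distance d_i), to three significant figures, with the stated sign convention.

-15.1 cm

Lens 1: 1/d_i1 = 1/f_1 - 1/d_o1 = 1/21.5 - 1/73.5 = 0.03291 cm^-1, so d_i1 = 30.389 cm.
That image sits 35.111 cm in front of the second lens, so d_o2 = 35.111 cm.
Lens 2: 1/d_i2 = 1/f_2 - 1/d_o2 = 1/(-26.5) - 1/(35.111) = -0.06622 cm^-1, so d_i2 = -15.102 cm.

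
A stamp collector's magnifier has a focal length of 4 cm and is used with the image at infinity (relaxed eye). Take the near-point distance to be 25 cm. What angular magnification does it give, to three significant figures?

6.25

M = D/f = 25/4 = 6.250.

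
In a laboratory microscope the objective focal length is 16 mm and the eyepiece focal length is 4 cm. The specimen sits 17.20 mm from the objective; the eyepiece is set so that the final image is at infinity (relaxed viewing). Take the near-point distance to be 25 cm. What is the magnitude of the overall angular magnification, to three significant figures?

83.3

Convert to cm: f_obj = 16 mm = 1.6 cm; d_o = 17.20 mm = 1.72 cm.
Objective: 1/d_i = 1/f_obj - 1/d_o = 1/1.6 - 1/1.72 = 0.04360 cm^-1, so d_i = 22.933 cm.
m_obj = -d_i/d_o = -22.933/1.72 = -13.333.
Eyepiece angular magnification (image at infinity): M_eye = D/f_e = 25/4 = 6.250.
Overall M = m_obj x M_eye = (-13.333)(6.250) = -83.33.
|M| = 83.33.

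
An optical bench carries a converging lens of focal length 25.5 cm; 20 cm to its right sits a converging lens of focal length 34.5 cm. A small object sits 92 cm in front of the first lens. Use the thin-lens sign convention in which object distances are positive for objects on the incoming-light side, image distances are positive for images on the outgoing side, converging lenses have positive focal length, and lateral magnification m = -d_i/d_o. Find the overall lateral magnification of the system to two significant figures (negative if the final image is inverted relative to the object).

Applying the thin-lens equation to the first lens, 1/25.5 = 1/92 + 1/d_i1, which gives d_i1 = 35.278 cm.
Its lateral magnification is m_1 = -d_i1/d_o1 = -(35.278)/92 = -0.3835.
This image would form 35.278 cm past lens 1, i.e. 15.278 cm beyond lens 2, so it is a virtual object for lens 2: d_o2 = 20 - 35.278 = -15.278 cm.
Applying the thin-lens equation again with f_2 = 34.5 cm and d_o2 = -15.278 cm gives d_i2 = 10.589 cm.
m_2 = -(10.589)/(-15.278) = 0.6931.
The system's lateral magnification is m_1 m_2 = (-0.3835)(0.6931) = -0.2658.

-0.27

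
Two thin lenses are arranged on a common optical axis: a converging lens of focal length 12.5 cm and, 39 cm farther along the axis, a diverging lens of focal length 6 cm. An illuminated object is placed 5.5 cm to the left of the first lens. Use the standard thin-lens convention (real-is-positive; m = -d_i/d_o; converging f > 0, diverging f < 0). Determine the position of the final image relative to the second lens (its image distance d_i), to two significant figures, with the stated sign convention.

-5.3 cm

Lens 1: 1/d_i1 = 1/f_1 - 1/d_o1 = 1/12.5 - 1/5.5 = -0.10182 cm^-1, so d_i1 = -9.821 cm.
The intermediate image is virtual, 9.821 cm to the left of lens 1, so d_o2 = L - d_i1 = 39 - (-9.821) = 48.821 cm.
Lens 2: 1/d_i2 = 1/f_2 - 1/d_o2 = 1/(-6) - 1/(48.821) = -0.18715 cm^-1, so d_i2 = -5.343 cm.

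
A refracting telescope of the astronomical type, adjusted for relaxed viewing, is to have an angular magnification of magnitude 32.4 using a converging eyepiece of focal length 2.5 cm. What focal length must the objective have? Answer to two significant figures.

|M| = f_obj/|f_eye|, so f_obj = |M| x |f_eye| = 32.4 x 2.5 = 81.000 cm.

81 cm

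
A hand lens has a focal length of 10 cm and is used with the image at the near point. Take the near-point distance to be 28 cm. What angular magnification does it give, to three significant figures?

3.80

M = 1 + D/f = 1 + 28/10 = 3.800.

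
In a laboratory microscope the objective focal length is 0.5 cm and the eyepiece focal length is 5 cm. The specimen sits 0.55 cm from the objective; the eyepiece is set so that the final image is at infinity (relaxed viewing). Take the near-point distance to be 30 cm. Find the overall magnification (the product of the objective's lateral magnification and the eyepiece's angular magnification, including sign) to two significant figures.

-60

Objective: 1/d_i = 1/f_obj - 1/d_o = 1/0.5 - 1/0.55 = 0.18182 cm^-1, so d_i = 5.500 cm.
m_obj = -d_i/d_o = -5.500/0.55 = -10.000.
Eyepiece angular magnification (image at infinity): M_eye = D/f_e = 30/5 = 6.000.
Overall M = m_obj x M_eye = (-10.000)(6.000) = -60.00.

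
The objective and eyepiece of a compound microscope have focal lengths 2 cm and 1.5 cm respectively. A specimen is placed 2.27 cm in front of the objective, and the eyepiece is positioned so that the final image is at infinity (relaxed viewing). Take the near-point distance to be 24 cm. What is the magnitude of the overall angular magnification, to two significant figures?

120

Objective: 1/d_i = 1/f_obj - 1/d_o = 1/2 - 1/2.27 = 0.05947 cm^-1, so d_i = 16.815 cm.
m_obj = -d_i/d_o = -16.815/2.27 = -7.407.
Eyepiece angular magnification (image at infinity): M_eye = D/f_e = 24/1.5 = 16.000.
Overall M = m_obj x M_eye = (-7.407)(16.000) = -118.52.
|M| = 118.52.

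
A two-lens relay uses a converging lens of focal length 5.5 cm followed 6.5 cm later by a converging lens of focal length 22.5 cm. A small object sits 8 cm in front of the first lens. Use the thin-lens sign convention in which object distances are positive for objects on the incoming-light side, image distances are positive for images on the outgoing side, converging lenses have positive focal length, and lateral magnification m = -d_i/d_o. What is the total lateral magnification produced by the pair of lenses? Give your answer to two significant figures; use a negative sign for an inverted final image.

Applying the thin-lens equation to the first lens, 1/5.5 = 1/8 + 1/d_i1, which gives d_i1 = 17.600 cm.
Its lateral magnification is m_1 = -d_i1/d_o1 = -(17.600)/8 = -2.2000.
This image would form 17.600 cm past lens 1, i.e. 11.100 cm beyond lens 2, so it is a virtual object for lens 2: d_o2 = 6.5 - 17.600 = -11.100 cm.
Applying the thin-lens equation again with f_2 = 22.5 cm and d_o2 = -11.100 cm gives d_i2 = 7.433 cm.
m_2 = -(7.433)/(-11.100) = 0.6696.
Total m = m_1 x m_2 = (-2.2000)(0.6696) = -1.4732.

-1.5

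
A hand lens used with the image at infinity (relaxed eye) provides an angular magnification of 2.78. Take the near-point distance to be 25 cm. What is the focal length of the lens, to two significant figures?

9.0 cm

For the image at infinity, M = D/f.
f = D/M = 25/2.78 = 8.993 cm.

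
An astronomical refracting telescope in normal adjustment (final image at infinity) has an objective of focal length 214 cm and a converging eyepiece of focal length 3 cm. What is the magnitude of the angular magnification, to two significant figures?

|M| = f_obj/|f_eye| = 214/3 = 71.333.

71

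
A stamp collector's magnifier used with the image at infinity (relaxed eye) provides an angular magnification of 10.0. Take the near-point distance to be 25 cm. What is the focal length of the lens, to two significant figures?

2.5 cm

For the image at infinity, M = D/f.
f = D/M = 25/10.0 = 2.500 cm.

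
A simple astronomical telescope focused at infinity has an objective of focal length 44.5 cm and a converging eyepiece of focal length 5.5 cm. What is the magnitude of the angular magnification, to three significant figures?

|M| = f_obj/|f_eye| = 44.5/5.5 = 8.091.

8.09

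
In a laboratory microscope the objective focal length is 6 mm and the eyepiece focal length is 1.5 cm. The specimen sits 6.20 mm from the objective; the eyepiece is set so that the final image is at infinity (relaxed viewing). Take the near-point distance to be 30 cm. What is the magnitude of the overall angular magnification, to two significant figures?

Convert to cm: f_obj = 6 mm = 0.6 cm; d_o = 6.20 mm = 0.62 cm.
Objective: 1/d_i = 1/f_obj - 1/d_o = 1/0.6 - 1/0.62 = 0.05376 cm^-1, so d_i = 18.600 cm.
m_obj = -d_i/d_o = -18.600/0.62 = -30.000.
Eyepiece angular magnification (image at infinity): M_eye = D/f_e = 30/1.5 = 20.000.
Overall M = m_obj x M_eye = (-30.000)(20.000) = -600.00.
|M| = 600.00.

600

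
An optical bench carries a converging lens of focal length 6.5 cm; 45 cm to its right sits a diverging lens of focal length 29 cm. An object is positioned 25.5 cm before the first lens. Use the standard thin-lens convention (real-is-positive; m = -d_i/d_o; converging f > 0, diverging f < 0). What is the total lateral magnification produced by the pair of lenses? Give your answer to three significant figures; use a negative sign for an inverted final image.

-0.152

Applying the thin-lens equation to the first lens, 1/6.5 = 1/25.5 + 1/d_i1, which gives d_i1 = 8.724 cm.
Its lateral magnification is m_1 = -d_i1/d_o1 = -(8.724)/25.5 = -0.3421.
That image sits 36.276 cm in front of the second lens, so d_o2 = 36.276 cm.
Applying the thin-lens equation again with f_2 = -29 cm and d_o2 = 36.276 cm gives d_i2 = -16.116 cm.
m_2 = -(-16.116)/(36.276) = 0.4443.
The system's lateral magnification is m_1 m_2 = (-0.3421)(0.4443) = -0.1520.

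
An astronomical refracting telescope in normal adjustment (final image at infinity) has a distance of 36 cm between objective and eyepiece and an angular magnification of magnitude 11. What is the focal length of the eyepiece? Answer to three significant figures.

3.00 cm

In normal adjustment the tube length equals f_obj + f_eye and |M| = f_obj/f_eye.
So f_obj = 11 f_eye and 11 f_eye + f_eye = 36 cm, giving f_eye = 36/12 = 3.000 cm and f_obj = 33.000 cm.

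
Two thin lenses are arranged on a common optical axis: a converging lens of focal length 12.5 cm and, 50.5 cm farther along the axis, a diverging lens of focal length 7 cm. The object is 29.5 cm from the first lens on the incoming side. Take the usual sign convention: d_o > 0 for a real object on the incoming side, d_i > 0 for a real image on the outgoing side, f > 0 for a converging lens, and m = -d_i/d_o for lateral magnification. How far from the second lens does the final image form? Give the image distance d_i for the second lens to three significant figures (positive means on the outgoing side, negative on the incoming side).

-5.63 cm

Lens 1: 1/d_i1 = 1/f_1 - 1/d_o1 = 1/12.5 - 1/29.5 = 0.04610 cm^-1, so d_i1 = 21.691 cm.
Object distance for lens 2: d_o2 = 50.5 - 21.691 = 28.809 cm.
Lens 2: 1/d_i2 = 1/f_2 - 1/d_o2 = 1/(-7) - 1/(28.809) = -0.17757 cm^-1, so d_i2 = -5.632 cm.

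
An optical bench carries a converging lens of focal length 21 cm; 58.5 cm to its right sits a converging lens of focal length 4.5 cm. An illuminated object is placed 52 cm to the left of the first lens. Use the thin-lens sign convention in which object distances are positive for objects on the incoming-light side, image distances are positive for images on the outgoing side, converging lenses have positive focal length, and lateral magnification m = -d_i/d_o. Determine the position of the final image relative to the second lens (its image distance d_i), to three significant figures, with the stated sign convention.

Lens 1: 1/d_i1 = 1/f_1 - 1/d_o1 = 1/21 - 1/52 = 0.02839 cm^-1, so d_i1 = 35.226 cm.
That image sits 23.274 cm in front of the second lens, so d_o2 = 23.274 cm.
Lens 2: 1/d_i2 = 1/f_2 - 1/d_o2 = 1/4.5 - 1/(23.274) = 0.17926 cm^-1, so d_i2 = 5.579 cm.

5.58 cm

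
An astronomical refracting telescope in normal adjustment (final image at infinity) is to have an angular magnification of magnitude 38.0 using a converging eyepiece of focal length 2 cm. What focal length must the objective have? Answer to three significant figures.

|M| = f_obj/|f_eye|, so f_obj = |M| x |f_eye| = 38.0 x 2 = 76.000 cm.

76.0 cm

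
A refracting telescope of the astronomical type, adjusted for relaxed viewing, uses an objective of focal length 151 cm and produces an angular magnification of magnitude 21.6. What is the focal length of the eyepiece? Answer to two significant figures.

|M| = f_obj/f_eye, so f_eye = f_obj/|M| = 151/21.6 = 6.991 cm.

7.0 cm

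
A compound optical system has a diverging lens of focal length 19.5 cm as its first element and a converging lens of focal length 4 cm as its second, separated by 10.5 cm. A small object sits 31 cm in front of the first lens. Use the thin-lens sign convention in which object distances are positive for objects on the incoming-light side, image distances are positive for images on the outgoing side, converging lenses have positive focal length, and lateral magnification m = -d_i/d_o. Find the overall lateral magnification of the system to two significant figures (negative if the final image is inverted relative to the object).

Applying the thin-lens equation to the first lens, 1/(-19.5) = 1/31 + 1/d_i1, which gives d_i1 = -11.970 cm.
Its lateral magnification is m_1 = -d_i1/d_o1 = -(-11.970)/31 = 0.3861.
With d_i1 < 0 the first image is virtual and lies on the object side; the object distance for lens 2 is d_o2 = 10.5 - (-11.970) = 22.470 cm.
Applying the thin-lens equation again with f_2 = 4 cm and d_o2 = 22.470 cm gives d_i2 = 4.866 cm.
m_2 = -(4.866)/(22.470) = -0.2166.
The system's lateral magnification is m_1 m_2 = (0.3861)(-0.2166) = -0.0836.

-0.084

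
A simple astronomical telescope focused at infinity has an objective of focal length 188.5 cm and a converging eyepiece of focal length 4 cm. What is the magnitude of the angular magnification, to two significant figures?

|M| = f_obj/|f_eye| = 188.5/4 = 47.125.

47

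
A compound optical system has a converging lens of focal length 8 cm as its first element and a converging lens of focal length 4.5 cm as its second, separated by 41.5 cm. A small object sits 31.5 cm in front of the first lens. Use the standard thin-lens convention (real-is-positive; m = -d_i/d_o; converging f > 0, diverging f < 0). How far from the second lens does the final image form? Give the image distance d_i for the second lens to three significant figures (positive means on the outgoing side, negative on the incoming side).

5.27 cm

First lens: d_i1 = 1/(1/8 - 1/31.5) = 10.723 cm.
Object distance for lens 2: d_o2 = 41.5 - 10.723 = 30.777 cm.
Second lens: d_i2 = 1/(1/4.5 - 1/(30.777)) = 5.271 cm.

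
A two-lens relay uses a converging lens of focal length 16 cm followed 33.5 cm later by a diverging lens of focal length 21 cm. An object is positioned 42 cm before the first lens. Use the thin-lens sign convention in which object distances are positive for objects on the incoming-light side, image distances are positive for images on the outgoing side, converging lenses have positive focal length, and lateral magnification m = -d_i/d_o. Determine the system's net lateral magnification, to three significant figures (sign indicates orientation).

-0.451

Applying the thin-lens equation to the first lens, 1/16 = 1/42 + 1/d_i1, which gives d_i1 = 25.846 cm.
Its lateral magnification is m_1 = -d_i1/d_o1 = -(25.846)/42 = -0.6154.
The intermediate image is 25.846 cm to the right of lens 1, so d_o2 = L - d_i1 = 33.5 - 25.846 = 7.654 cm.
Applying the thin-lens equation again with f_2 = -21 cm and d_o2 = 7.654 cm gives d_i2 = -5.609 cm.
m_2 = -(-5.609)/(7.654) = 0.7329.
Overall magnification: m = m_1 m_2 = -0.4510.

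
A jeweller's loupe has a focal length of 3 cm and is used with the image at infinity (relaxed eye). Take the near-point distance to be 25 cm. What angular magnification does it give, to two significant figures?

8.3

M = D/f = 25/3 = 8.333.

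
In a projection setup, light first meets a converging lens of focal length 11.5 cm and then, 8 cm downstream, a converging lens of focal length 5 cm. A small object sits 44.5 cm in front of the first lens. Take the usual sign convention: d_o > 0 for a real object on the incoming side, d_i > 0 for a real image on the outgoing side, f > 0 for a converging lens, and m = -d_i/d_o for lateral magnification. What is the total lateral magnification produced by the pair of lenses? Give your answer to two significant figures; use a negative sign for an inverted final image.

-0.14

Lens 1: 1/d_i1 = 1/f_1 - 1/d_o1 = 1/11.5 - 1/44.5 = 0.06448 cm^-1, so d_i1 = 15.508 cm.
m_1 = -(15.508)/44.5 = -0.3485.
This image would form 15.508 cm past lens 1, i.e. 7.508 cm beyond lens 2, so it is a virtual object for lens 2: d_o2 = 8 - 15.508 = -7.508 cm.
Lens 2: 1/d_i2 = 1/f_2 - 1/d_o2 = 1/5 - 1/(-7.508) = 0.33320 cm^-1, so d_i2 = 3.001 cm.
m_2 = -(3.001)/(-7.508) = 0.3998.
Total m = m_1 x m_2 = (-0.3485)(0.3998) = -0.1393.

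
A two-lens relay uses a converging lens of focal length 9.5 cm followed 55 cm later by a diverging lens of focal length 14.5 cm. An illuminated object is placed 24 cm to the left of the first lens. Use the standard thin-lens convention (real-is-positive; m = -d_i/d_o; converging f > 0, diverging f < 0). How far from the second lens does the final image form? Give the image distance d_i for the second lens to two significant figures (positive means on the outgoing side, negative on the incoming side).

-11 cm

First lens: d_i1 = 1/(1/9.5 - 1/24) = 15.724 cm.
Object distance for lens 2: d_o2 = 55 - 15.724 = 39.276 cm.
Second lens: d_i2 = 1/(1/(-14.5) - 1/(39.276)) = -10.590 cm.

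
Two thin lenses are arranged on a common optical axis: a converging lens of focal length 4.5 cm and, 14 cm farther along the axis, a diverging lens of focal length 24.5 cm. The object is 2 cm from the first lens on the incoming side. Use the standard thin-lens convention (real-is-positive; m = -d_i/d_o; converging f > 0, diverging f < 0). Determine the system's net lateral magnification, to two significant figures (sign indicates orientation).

1.0

Applying the thin-lens equation to the first lens, 1/4.5 = 1/2 + 1/d_i1, which gives d_i1 = -3.600 cm.
Its lateral magnification is m_1 = -d_i1/d_o1 = -(-3.600)/2 = 1.8000.
The intermediate image is virtual, 3.600 cm to the left of lens 1, so d_o2 = L - d_i1 = 14 - (-3.600) = 17.600 cm.
Applying the thin-lens equation again with f_2 = -24.5 cm and d_o2 = 17.600 cm gives d_i2 = -10.242 cm.
m_2 = -(-10.242)/(17.600) = 0.5819.
The system's lateral magnification is m_1 m_2 = (1.8000)(0.5819) = 1.0475.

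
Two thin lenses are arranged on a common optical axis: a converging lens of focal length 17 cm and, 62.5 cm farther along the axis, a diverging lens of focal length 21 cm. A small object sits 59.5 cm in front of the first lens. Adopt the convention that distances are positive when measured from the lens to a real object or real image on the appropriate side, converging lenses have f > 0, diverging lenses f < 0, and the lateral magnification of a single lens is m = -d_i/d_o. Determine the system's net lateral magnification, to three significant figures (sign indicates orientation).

First lens: d_i1 = 1/(1/17 - 1/59.5) = 23.800 cm.
m_1 = -(23.800)/59.5 = -0.4000.
Object distance for lens 2: d_o2 = 62.5 - 23.800 = 38.700 cm.
Second lens: d_i2 = 1/(1/(-21) - 1/(38.700)) = -13.613 cm.
m_2 = -(-13.613)/(38.700) = 0.3518.
Total m = m_1 x m_2 = (-0.4000)(0.3518) = -0.1407.

-0.141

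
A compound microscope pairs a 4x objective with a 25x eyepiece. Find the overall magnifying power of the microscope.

The overall magnification of a compound microscope is the product of the objective and eyepiece magnifications:
M = M_obj x M_eye = 4 x 25 = 100.

100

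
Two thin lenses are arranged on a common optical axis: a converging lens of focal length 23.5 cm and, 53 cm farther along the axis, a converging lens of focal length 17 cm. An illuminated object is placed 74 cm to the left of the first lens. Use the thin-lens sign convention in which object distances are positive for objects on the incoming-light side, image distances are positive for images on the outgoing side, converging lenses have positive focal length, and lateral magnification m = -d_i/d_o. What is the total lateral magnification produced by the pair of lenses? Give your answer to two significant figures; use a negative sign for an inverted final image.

5.1

Lens 1: 1/d_i1 = 1/f_1 - 1/d_o1 = 1/23.5 - 1/74 = 0.02904 cm^-1, so d_i1 = 34.436 cm.
m_1 = -(34.436)/74 = -0.4653.
That image sits 18.564 cm in front of the second lens, so d_o2 = 18.564 cm.
Lens 2: 1/d_i2 = 1/f_2 - 1/d_o2 = 1/17 - 1/(18.564) = 0.00496 cm^-1, so d_i2 = 201.741 cm.
m_2 = -(201.741)/(18.564) = -10.8671.
Total m = m_1 x m_2 = (-0.4653)(-10.8671) = 5.0570.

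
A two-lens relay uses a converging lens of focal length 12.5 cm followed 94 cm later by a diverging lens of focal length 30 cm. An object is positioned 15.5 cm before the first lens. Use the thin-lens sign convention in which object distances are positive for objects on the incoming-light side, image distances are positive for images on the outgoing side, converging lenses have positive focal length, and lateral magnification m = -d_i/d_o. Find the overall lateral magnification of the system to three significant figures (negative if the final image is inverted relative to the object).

-2.10

Applying the thin-lens equation to the first lens, 1/12.5 = 1/15.5 + 1/d_i1, which gives d_i1 = 64.583 cm.
Its lateral magnification is m_1 = -d_i1/d_o1 = -(64.583)/15.5 = -4.1667.
That image sits 29.417 cm in front of the second lens, so d_o2 = 29.417 cm.
Applying the thin-lens equation again with f_2 = -30 cm and d_o2 = 29.417 cm gives d_i2 = -14.853 cm.
m_2 = -(-14.853)/(29.417) = 0.5049.
The system's lateral magnification is m_1 m_2 = (-4.1667)(0.5049) = -2.1038.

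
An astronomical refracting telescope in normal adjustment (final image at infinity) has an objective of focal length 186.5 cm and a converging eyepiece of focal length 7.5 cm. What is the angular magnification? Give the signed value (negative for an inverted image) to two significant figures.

M = -f_obj/f_eye = -186.5/(7.5) = -24.867.

-25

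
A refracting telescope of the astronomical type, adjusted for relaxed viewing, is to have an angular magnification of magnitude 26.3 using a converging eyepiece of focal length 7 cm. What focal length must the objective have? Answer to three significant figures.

184 cm

|M| = f_obj/|f_eye|, so f_obj = |M| x |f_eye| = 26.3 x 7 = 184.100 cm.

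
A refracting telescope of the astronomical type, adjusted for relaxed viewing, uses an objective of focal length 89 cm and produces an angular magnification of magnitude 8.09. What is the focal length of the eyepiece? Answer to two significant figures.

11 cm

|M| = f_obj/f_eye, so f_eye = f_obj/|M| = 89/8.09 = 11.001 cm.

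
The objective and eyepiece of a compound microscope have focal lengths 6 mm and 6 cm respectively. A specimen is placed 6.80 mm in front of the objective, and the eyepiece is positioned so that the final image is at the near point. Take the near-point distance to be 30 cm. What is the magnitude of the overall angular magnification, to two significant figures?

Convert to cm: f_obj = 6 mm = 0.6 cm; d_o = 6.80 mm = 0.68 cm.
Objective: 1/d_i = 1/f_obj - 1/d_o = 1/0.6 - 1/0.68 = 0.19608 cm^-1, so d_i = 5.100 cm.
m_obj = -d_i/d_o = -5.100/0.68 = -7.500.
Eyepiece angular magnification (image at near point): M_eye = 1 + D/f_e = 1 + 30/6 = 6.000.
Overall M = m_obj x M_eye = (-7.500)(6.000) = -45.00.
|M| = 45.00.

45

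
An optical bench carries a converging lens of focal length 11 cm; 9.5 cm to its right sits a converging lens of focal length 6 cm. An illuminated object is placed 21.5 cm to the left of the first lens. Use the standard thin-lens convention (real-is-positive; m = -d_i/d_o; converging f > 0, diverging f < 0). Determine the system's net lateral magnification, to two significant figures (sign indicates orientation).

-0.33

Lens 1: 1/d_i1 = 1/f_1 - 1/d_o1 = 1/11 - 1/21.5 = 0.04440 cm^-1, so d_i1 = 22.524 cm.
m_1 = -(22.524)/21.5 = -1.0476.
Since 22.524 cm > 9.5 cm, the first image lies past the second lens and serves as a virtual object: d_o2 = L - d_i1 = -13.024 cm.
Lens 2: 1/d_i2 = 1/f_2 - 1/d_o2 = 1/6 - 1/(-13.024) = 0.24345 cm^-1, so d_i2 = 4.108 cm.
m_2 = -(4.108)/(-13.024) = 0.3154.
Total m = m_1 x m_2 = (-1.0476)(0.3154) = -0.3304.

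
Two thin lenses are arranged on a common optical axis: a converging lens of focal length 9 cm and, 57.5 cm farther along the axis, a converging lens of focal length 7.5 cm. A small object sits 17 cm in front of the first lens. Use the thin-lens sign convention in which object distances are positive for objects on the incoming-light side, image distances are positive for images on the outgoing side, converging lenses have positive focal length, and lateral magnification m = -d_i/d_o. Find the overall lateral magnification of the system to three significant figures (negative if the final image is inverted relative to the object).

0.273

First lens: d_i1 = 1/(1/9 - 1/17) = 19.125 cm.
m_1 = -(19.125)/17 = -1.1250.
The intermediate image is 19.125 cm to the right of lens 1, so d_o2 = L - d_i1 = 57.5 - 19.125 = 38.375 cm.
Second lens: d_i2 = 1/(1/7.5 - 1/(38.375)) = 9.322 cm.
m_2 = -(9.322)/(38.375) = -0.2429.
The system's lateral magnification is m_1 m_2 = (-1.1250)(-0.2429) = 0.2733.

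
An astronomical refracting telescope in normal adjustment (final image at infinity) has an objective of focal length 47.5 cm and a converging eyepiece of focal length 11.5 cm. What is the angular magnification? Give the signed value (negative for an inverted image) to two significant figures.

M = -f_obj/f_eye = -47.5/(11.5) = -4.130.

-4.1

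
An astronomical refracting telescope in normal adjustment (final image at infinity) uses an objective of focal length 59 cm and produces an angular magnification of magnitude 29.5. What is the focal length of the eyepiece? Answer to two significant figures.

2.0 cm

|M| = f_obj/f_eye, so f_eye = f_obj/|M| = 59/29.5 = 2.000 cm.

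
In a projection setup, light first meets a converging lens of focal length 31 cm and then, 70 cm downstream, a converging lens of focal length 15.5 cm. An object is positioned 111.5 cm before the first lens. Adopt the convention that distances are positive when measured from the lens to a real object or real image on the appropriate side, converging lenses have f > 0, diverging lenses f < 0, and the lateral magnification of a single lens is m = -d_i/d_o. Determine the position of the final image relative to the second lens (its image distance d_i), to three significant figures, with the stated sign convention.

Applying the thin-lens equation to the first lens, 1/31 = 1/111.5 + 1/d_i1, which gives d_i1 = 42.938 cm.
Object distance for lens 2: d_o2 = 70 - 42.938 = 27.062 cm.
Applying the thin-lens equation again with f_2 = 15.5 cm and d_o2 = 27.062 cm gives d_i2 = 36.279 cm.

36.3 cm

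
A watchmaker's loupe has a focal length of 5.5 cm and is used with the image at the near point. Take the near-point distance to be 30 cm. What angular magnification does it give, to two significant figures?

M = 1 + D/f = 1 + 30/5.5 = 6.455.

6.5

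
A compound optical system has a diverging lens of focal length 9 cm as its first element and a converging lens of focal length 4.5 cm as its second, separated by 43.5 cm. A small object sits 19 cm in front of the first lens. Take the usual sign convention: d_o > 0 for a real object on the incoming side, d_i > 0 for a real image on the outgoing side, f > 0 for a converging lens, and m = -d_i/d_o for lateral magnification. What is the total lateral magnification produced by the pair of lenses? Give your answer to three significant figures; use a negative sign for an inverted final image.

Lens 1: 1/d_i1 = 1/f_1 - 1/d_o1 = 1/(-9) - 1/19 = -0.16374 cm^-1, so d_i1 = -6.107 cm.
m_1 = -(-6.107)/19 = 0.3214.
The intermediate image is virtual, 6.107 cm to the left of lens 1, so d_o2 = L - d_i1 = 43.5 - (-6.107) = 49.607 cm.
Lens 2: 1/d_i2 = 1/f_2 - 1/d_o2 = 1/4.5 - 1/(49.607) = 0.20206 cm^-1, so d_i2 = 4.949 cm.
m_2 = -(4.949)/(49.607) = -0.0998.
The system's lateral magnification is m_1 m_2 = (0.3214)(-0.0998) = -0.0321.

-0.0321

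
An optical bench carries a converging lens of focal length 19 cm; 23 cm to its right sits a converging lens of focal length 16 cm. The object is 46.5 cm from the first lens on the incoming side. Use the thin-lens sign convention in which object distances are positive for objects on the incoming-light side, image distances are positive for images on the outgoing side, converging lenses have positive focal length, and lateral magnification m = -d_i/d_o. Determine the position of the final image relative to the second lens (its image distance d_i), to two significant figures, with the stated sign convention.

First lens: d_i1 = 1/(1/19 - 1/46.5) = 32.127 cm.
This image would form 32.127 cm past lens 1, i.e. 9.127 cm beyond lens 2, so it is a virtual object for lens 2: d_o2 = 23 - 32.127 = -9.127 cm.
Second lens: d_i2 = 1/(1/16 - 1/(-9.127)) = 5.812 cm.

5.8 cm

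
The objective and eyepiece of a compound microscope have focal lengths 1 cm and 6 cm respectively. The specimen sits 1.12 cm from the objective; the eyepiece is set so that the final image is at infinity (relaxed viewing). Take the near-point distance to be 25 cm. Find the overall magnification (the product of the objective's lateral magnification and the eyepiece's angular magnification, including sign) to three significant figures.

Objective: 1/d_i = 1/f_obj - 1/d_o = 1/1 - 1/1.12 = 0.10714 cm^-1, so d_i = 9.333 cm.
m_obj = -d_i/d_o = -9.333/1.12 = -8.333.
Eyepiece angular magnification (image at infinity): M_eye = D/f_e = 25/6 = 4.167.
Overall M = m_obj x M_eye = (-8.333)(4.167) = -34.72.

-34.7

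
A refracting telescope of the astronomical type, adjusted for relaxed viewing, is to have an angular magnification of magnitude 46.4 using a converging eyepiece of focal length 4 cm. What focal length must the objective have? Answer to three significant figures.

|M| = f_obj/|f_eye|, so f_obj = |M| x |f_eye| = 46.4 x 4 = 185.600 cm.

186 cm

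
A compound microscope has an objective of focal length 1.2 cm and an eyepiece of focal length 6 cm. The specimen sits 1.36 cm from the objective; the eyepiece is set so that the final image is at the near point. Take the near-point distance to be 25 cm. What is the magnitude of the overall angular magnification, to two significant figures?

39

Objective: 1/d_i = 1/f_obj - 1/d_o = 1/1.2 - 1/1.36 = 0.09804 cm^-1, so d_i = 10.200 cm.
m_obj = -d_i/d_o = -10.200/1.36 = -7.500.
Eyepiece angular magnification (image at near point): M_eye = 1 + D/f_e = 1 + 25/6 = 5.167.
Overall M = m_obj x M_eye = (-7.500)(5.167) = -38.75.
|M| = 38.75.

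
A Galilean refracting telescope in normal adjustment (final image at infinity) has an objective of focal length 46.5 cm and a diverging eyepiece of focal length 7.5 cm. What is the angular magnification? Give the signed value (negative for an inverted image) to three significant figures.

6.20

M = -f_obj/f_eye = -46.5/(-7.5) = 6.200.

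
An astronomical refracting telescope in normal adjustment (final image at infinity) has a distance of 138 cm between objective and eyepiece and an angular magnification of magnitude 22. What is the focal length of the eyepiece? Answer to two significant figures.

In normal adjustment the tube length equals f_obj + f_eye and |M| = f_obj/f_eye.
So f_obj = 22 f_eye and 22 f_eye + f_eye = 138 cm, giving f_eye = 138/23 = 6.000 cm and f_obj = 132.000 cm.

6.0 cm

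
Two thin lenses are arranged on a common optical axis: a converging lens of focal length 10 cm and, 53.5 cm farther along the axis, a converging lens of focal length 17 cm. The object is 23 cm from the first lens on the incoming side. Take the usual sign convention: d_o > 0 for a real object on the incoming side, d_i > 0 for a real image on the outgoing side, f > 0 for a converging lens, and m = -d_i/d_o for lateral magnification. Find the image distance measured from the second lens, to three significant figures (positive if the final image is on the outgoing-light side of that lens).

Lens 1: 1/d_i1 = 1/f_1 - 1/d_o1 = 1/10 - 1/23 = 0.05652 cm^-1, so d_i1 = 17.692 cm.
That image sits 35.808 cm in front of the second lens, so d_o2 = 35.808 cm.
Lens 2: 1/d_i2 = 1/f_2 - 1/d_o2 = 1/17 - 1/(35.808) = 0.03090 cm^-1, so d_i2 = 32.366 cm.

32.4 cm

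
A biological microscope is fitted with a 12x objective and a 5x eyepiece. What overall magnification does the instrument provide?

The overall magnification of a compound microscope is the product of the objective and eyepiece magnifications:
M = M_obj x M_eye = 12 x 5 = 60.

60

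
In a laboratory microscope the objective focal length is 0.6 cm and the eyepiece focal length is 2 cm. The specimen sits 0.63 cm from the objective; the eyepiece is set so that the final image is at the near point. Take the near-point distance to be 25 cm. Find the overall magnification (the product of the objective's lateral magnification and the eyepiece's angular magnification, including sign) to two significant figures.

-270

Objective: 1/d_i = 1/f_obj - 1/d_o = 1/0.6 - 1/0.63 = 0.07937 cm^-1, so d_i = 12.600 cm.
m_obj = -d_i/d_o = -12.600/0.63 = -20.000.
Eyepiece angular magnification (image at near point): M_eye = 1 + D/f_e = 1 + 25/2 = 13.500.
Overall M = m_obj x M_eye = (-20.000)(13.500) = -270.00.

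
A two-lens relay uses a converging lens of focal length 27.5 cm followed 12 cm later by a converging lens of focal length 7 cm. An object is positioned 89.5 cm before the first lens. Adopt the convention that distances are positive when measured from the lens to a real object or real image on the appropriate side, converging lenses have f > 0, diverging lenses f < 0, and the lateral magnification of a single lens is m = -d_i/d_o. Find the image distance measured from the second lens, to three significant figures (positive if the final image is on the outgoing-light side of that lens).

5.59 cm

First lens: d_i1 = 1/(1/27.5 - 1/89.5) = 39.698 cm.
Since 39.698 cm > 12 cm, the first image lies past the second lens and serves as a virtual object: d_o2 = L - d_i1 = -27.698 cm.
Second lens: d_i2 = 1/(1/7 - 1/(-27.698)) = 5.588 cm.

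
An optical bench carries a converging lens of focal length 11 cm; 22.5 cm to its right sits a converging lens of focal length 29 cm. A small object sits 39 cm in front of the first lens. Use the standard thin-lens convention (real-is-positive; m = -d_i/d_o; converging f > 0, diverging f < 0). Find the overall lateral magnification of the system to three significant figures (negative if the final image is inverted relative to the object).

Applying the thin-lens equation to the first lens, 1/11 = 1/39 + 1/d_i1, which gives d_i1 = 15.321 cm.
Its lateral magnification is m_1 = -d_i1/d_o1 = -(15.321)/39 = -0.3929.
The intermediate image is 15.321 cm to the right of lens 1, so d_o2 = L - d_i1 = 22.5 - 15.321 = 7.179 cm.
Applying the thin-lens equation again with f_2 = 29 cm and d_o2 = 7.179 cm gives d_i2 = -9.540 cm.
m_2 = -(-9.540)/(7.179) = 1.3290.
Total m = m_1 x m_2 = (-0.3929)(1.3290) = -0.5221.

-0.522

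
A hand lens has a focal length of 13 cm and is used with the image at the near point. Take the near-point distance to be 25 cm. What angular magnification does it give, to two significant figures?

M = 1 + D/f = 1 + 25/13 = 2.923.

2.9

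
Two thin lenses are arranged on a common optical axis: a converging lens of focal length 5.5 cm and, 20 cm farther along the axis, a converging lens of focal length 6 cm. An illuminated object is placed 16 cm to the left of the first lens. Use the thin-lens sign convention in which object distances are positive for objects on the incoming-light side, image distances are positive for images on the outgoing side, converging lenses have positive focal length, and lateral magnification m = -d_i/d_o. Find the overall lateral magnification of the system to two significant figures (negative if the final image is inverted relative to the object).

0.56

First lens: d_i1 = 1/(1/5.5 - 1/16) = 8.381 cm.
m_1 = -(8.381)/16 = -0.5238.
That image sits 11.619 cm in front of the second lens, so d_o2 = 11.619 cm.
Second lens: d_i2 = 1/(1/6 - 1/(11.619)) = 12.407 cm.
m_2 = -(12.407)/(11.619) = -1.0678.
The system's lateral magnification is m_1 m_2 = (-0.5238)(-1.0678) = 0.5593.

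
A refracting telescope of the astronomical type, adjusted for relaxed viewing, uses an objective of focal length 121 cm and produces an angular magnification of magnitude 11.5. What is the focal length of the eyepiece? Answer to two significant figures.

11 cm

|M| = f_obj/f_eye, so f_eye = f_obj/|M| = 121/11.5 = 10.522 cm.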